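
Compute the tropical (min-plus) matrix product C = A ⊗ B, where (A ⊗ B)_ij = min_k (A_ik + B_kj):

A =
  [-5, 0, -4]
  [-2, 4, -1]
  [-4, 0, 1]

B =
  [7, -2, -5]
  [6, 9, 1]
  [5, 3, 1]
A ⊗ B =
  [1, -7, -10]
  [4, -4, -7]
  [3, -6, -9]

Apply the min-plus product entry-by-entry:
  C[0][0] = min over k of (A[0][0] + B[0][0] = -5 + 7 = 2, A[0][1] + B[1][0] = 0 + 6 = 6, A[0][2] + B[2][0] = -4 + 5 = 1) = 1 (attained at k = 2)
  C[0][1] = min over k of (A[0][0] + B[0][1] = -5 + -2 = -7, A[0][1] + B[1][1] = 0 + 9 = 9, A[0][2] + B[2][1] = -4 + 3 = -1) = -7 (attained at k = 0)
  C[0][2] = min over k of (A[0][0] + B[0][2] = -5 + -5 = -10, A[0][1] + B[1][2] = 0 + 1 = 1, A[0][2] + B[2][2] = -4 + 1 = -3) = -10 (attained at k = 0)
  C[1][0] = min over k of (A[1][0] + B[0][0] = -2 + 7 = 5, A[1][1] + B[1][0] = 4 + 6 = 10, A[1][2] + B[2][0] = -1 + 5 = 4) = 4 (attained at k = 2)
  C[1][1] = min over k of (A[1][0] + B[0][1] = -2 + -2 = -4, A[1][1] + B[1][1] = 4 + 9 = 13, A[1][2] + B[2][1] = -1 + 3 = 2) = -4 (attained at k = 0)
  C[1][2] = min over k of (A[1][0] + B[0][2] = -2 + -5 = -7, A[1][1] + B[1][2] = 4 + 1 = 5, A[1][2] + B[2][2] = -1 + 1 = 0) = -7 (attained at k = 0)
  C[2][0] = min over k of (A[2][0] + B[0][0] = -4 + 7 = 3, A[2][1] + B[1][0] = 0 + 6 = 6, A[2][2] + B[2][0] = 1 + 5 = 6) = 3 (attained at k = 0)
  C[2][1] = min over k of (A[2][0] + B[0][1] = -4 + -2 = -6, A[2][1] + B[1][1] = 0 + 9 = 9, A[2][2] + B[2][1] = 1 + 3 = 4) = -6 (attained at k = 0)
  C[2][2] = min over k of (A[2][0] + B[0][2] = -4 + -5 = -9, A[2][1] + B[1][2] = 0 + 1 = 1, A[2][2] + B[2][2] = 1 + 1 = 2) = -9 (attained at k = 0)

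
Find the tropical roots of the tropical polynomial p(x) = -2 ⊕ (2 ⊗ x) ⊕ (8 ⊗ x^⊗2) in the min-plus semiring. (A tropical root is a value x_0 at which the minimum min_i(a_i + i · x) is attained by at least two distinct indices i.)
Roots: {-6, -4}

Each tropical root is a break point of the lower envelope of the lines y = a_i + i · x (there are 3 lines, with slopes 0, 1, ..., 2). Only the lines that attain the minimum somewhere contribute to roots; other lines are dominated. Here the surviving (envelope) indices are i = 2, i = 1, i = 0.
Intersections between consecutive envelope lines give the roots: for adjacent envelope indices i < j the intersection is x = (a_i − a_j) / (j − i). Reading off the sorted break points: {-6, -4}.
Verification: at each break x_0, at least two indices attain the minimum of min_i(a_i + i · x_0).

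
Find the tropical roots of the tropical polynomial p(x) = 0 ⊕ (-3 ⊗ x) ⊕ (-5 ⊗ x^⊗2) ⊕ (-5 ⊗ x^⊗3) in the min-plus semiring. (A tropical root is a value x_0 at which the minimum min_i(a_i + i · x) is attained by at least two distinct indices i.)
Roots: {0, 2, 3}

Each tropical root is a break point of the lower envelope of the lines y = a_i + i · x (there are 4 lines, with slopes 0, 1, ..., 3). Only the lines that attain the minimum somewhere contribute to roots; other lines are dominated. Here the surviving (envelope) indices are i = 3, i = 2, i = 1, i = 0.
Intersections between consecutive envelope lines give the roots: for adjacent envelope indices i < j the intersection is x = (a_i − a_j) / (j − i). Reading off the sorted break points: {0, 2, 3}.
Verification: at each break x_0, at least two indices attain the minimum of min_i(a_i + i · x_0).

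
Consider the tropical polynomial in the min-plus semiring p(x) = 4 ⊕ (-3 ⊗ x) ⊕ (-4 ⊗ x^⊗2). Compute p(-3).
p(-3) = -10

A tropical monomial a ⊗ x^⊗i evaluates to a + i · x. Evaluating each term at x = -3:
  Term 0 contributes 4 + 0 · -3 = 4
  Term 1 contributes -3 + 1 · -3 = -6
  Term 2 contributes -4 + 2 · -3 = -10
p(-3) = ⊕ of these = min[4, -6, -10] = -10.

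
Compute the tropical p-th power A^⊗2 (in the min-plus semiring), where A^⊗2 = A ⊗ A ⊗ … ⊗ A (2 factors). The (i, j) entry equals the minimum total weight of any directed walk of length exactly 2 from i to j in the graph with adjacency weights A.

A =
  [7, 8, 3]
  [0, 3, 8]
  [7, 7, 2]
A^⊗2 =
  [8, 10, 5]
  [3, 6, 3]
  [7, 9, 4]

Each entry (A^⊗2)_ij equals the minimum over all length-2 walks i = v_0 → v_1 → … → v_2 = j of Σ_t A[v_t][v_{t+1}]. For example, for (i, j) = (0, 2) we minimise over 3 possible intermediate vertex sequences; the minimum is 5, attained along the walk 0 → 2 → 2.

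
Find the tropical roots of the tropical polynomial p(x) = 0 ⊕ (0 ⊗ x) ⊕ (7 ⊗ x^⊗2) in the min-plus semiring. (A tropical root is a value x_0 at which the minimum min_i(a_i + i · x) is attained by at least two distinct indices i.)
Roots: {-7, 0}

Each tropical root is a break point of the lower envelope of the lines y = a_i + i · x (there are 3 lines, with slopes 0, 1, ..., 2). Only the lines that attain the minimum somewhere contribute to roots; other lines are dominated. Here the surviving (envelope) indices are i = 2, i = 1, i = 0.
Intersections between consecutive envelope lines give the roots: for adjacent envelope indices i < j the intersection is x = (a_i − a_j) / (j − i). Reading off the sorted break points: {-7, 0}.
Verification: at each break x_0, at least two indices attain the minimum of min_i(a_i + i · x_0).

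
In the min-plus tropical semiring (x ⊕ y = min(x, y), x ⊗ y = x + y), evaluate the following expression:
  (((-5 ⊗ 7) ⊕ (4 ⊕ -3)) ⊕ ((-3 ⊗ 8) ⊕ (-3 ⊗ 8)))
(((-5 ⊗ 7) ⊕ (4 ⊕ -3)) ⊕ ((-3 ⊗ 8) ⊕ (-3 ⊗ 8))) = -3

Expand innermost to outermost. Recall ⊕ takes the minimum of its arguments and ⊗ takes their sum. Working out the expression (((-5 ⊗ 7) ⊕ (4 ⊕ -3)) ⊕ ((-3 ⊗ 8) ⊕ (-3 ⊗ 8))) gives -3.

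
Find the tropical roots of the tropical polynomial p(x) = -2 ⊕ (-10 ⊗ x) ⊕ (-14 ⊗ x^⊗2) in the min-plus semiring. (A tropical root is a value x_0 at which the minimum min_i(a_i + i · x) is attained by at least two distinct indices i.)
Roots: {4, 8}

Each tropical root is a break point of the lower envelope of the lines y = a_i + i · x (there are 3 lines, with slopes 0, 1, ..., 2). Only the lines that attain the minimum somewhere contribute to roots; other lines are dominated. Here the surviving (envelope) indices are i = 2, i = 1, i = 0.
Intersections between consecutive envelope lines give the roots: for adjacent envelope indices i < j the intersection is x = (a_i − a_j) / (j − i). Reading off the sorted break points: {4, 8}.
Verification: at each break x_0, at least two indices attain the minimum of min_i(a_i + i · x_0).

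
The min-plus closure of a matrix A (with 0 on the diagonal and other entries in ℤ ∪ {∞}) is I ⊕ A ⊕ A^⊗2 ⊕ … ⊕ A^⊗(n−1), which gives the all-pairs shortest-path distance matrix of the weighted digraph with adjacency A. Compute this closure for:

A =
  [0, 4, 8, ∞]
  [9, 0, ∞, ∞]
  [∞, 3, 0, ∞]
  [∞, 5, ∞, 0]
Closure =
  [0, 4, 8, ∞]
  [9, 0, 17, ∞]
  [12, 3, 0, ∞]
  [14, 5, 22, 0]

This is the Floyd-Warshall all-pairs shortest-path computation. For each intermediate vertex k = 0, 1, …, 3, update dist[i][j] ← min(dist[i][j], dist[i][k] + dist[k][j]). The final matrix gives, for each (i, j), the minimum total weight of any directed path from i to j (possibly empty when i = j).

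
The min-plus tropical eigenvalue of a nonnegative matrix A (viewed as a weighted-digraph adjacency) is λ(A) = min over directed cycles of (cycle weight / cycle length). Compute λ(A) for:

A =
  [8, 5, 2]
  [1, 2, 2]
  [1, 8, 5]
λ(A) = 3/2

Enumerate directed cycles and compute their means (weight / length). Sample:
  cycle 0 → 0: weight = 8, length = 1, mean = 8/1 ≈ 8.000
  cycle 1 → 1: weight = 2, length = 1, mean = 2/1 ≈ 2.000
  cycle 2 → 2: weight = 5, length = 1, mean = 5/1 ≈ 5.000
  cycle 0 → 1 → 0: weight = 6, length = 2, mean = 6/2 ≈ 3.000
  cycle 0 → 2 → 0: weight = 3, length = 2, mean = 3/2 ≈ 1.500
  cycle 1 → 0 → 1: weight = 6, length = 2, mean = 6/2 ≈ 3.000
Minimum mean = 1.500, attained e.g. along the cycle 0 → 2 → 0 with weight 3 and length 2. So λ(A) = 3/2 = 3/2.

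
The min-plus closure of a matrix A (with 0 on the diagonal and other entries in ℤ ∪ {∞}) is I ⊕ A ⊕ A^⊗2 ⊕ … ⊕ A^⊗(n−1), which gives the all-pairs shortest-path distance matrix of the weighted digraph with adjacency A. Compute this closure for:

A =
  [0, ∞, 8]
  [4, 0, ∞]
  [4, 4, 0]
Closure =
  [0, 12, 8]
  [4, 0, 12]
  [4, 4, 0]

This is the Floyd-Warshall all-pairs shortest-path computation. For each intermediate vertex k = 0, 1, …, 2, update dist[i][j] ← min(dist[i][j], dist[i][k] + dist[k][j]). The final matrix gives, for each (i, j), the minimum total weight of any directed path from i to j (possibly empty when i = j).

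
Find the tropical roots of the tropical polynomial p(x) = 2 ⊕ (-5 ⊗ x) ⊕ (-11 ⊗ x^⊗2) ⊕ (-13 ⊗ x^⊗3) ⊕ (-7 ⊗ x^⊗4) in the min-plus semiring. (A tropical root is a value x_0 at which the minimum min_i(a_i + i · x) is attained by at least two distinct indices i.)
Roots: {-6, 2, 6, 7}

Each tropical root is a break point of the lower envelope of the lines y = a_i + i · x (there are 5 lines, with slopes 0, 1, ..., 4). Only the lines that attain the minimum somewhere contribute to roots; other lines are dominated. Here the surviving (envelope) indices are i = 4, i = 3, i = 2, i = 1, i = 0.
Intersections between consecutive envelope lines give the roots: for adjacent envelope indices i < j the intersection is x = (a_i − a_j) / (j − i). Reading off the sorted break points: {-6, 2, 6, 7}.
Verification: at each break x_0, at least two indices attain the minimum of min_i(a_i + i · x_0).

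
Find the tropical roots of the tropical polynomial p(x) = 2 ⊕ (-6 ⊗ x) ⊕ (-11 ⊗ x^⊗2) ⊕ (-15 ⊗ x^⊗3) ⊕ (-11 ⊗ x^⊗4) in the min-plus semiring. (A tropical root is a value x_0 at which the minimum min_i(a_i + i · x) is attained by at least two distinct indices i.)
Roots: {-4, 4, 5, 8}

Each tropical root is a break point of the lower envelope of the lines y = a_i + i · x (there are 5 lines, with slopes 0, 1, ..., 4). Only the lines that attain the minimum somewhere contribute to roots; other lines are dominated. Here the surviving (envelope) indices are i = 4, i = 3, i = 2, i = 1, i = 0.
Intersections between consecutive envelope lines give the roots: for adjacent envelope indices i < j the intersection is x = (a_i − a_j) / (j − i). Reading off the sorted break points: {-4, 4, 5, 8}.
Verification: at each break x_0, at least two indices attain the minimum of min_i(a_i + i · x_0).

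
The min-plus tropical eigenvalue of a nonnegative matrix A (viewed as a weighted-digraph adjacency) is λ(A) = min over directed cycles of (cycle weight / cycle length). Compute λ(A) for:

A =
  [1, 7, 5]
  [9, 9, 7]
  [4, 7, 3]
λ(A) = 1

Enumerate directed cycles and compute their means (weight / length). Sample:
  cycle 0 → 0: weight = 1, length = 1, mean = 1/1 ≈ 1.000
  cycle 1 → 1: weight = 9, length = 1, mean = 9/1 ≈ 9.000
  cycle 2 → 2: weight = 3, length = 1, mean = 3/1 ≈ 3.000
  cycle 0 → 1 → 0: weight = 16, length = 2, mean = 16/2 ≈ 8.000
  cycle 0 → 2 → 0: weight = 9, length = 2, mean = 9/2 ≈ 4.500
  cycle 1 → 0 → 1: weight = 16, length = 2, mean = 16/2 ≈ 8.000
Minimum mean = 1.000, attained e.g. along the cycle 0 → 0 with weight 1 and length 1. So λ(A) = 1/1 = 1.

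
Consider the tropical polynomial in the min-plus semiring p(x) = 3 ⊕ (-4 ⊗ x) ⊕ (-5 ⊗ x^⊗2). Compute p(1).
p(1) = -3

A tropical monomial a ⊗ x^⊗i evaluates to a + i · x. Evaluating each term at x = 1:
  Term 0 contributes 3 + 0 · 1 = 3
  Term 1 contributes -4 + 1 · 1 = -3
  Term 2 contributes -5 + 2 · 1 = -3
p(1) = ⊕ of these = min[3, -3, -3] = -3.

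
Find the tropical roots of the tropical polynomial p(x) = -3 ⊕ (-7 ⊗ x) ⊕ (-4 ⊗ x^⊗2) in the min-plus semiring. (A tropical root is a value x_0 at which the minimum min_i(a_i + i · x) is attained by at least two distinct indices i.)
Roots: {-3, 4}

Each tropical root is a break point of the lower envelope of the lines y = a_i + i · x (there are 3 lines, with slopes 0, 1, ..., 2). Only the lines that attain the minimum somewhere contribute to roots; other lines are dominated. Here the surviving (envelope) indices are i = 2, i = 1, i = 0.
Intersections between consecutive envelope lines give the roots: for adjacent envelope indices i < j the intersection is x = (a_i − a_j) / (j − i). Reading off the sorted break points: {-3, 4}.
Verification: at each break x_0, at least two indices attain the minimum of min_i(a_i + i · x_0).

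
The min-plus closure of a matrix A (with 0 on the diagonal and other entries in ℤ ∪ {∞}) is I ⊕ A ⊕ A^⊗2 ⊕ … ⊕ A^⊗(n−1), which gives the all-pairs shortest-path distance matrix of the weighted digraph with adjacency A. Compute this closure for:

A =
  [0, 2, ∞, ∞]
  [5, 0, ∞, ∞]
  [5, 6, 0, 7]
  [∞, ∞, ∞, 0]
Closure =
  [0, 2, ∞, ∞]
  [5, 0, ∞, ∞]
  [5, 6, 0, 7]
  [∞, ∞, ∞, 0]

This is the Floyd-Warshall all-pairs shortest-path computation. For each intermediate vertex k = 0, 1, …, 3, update dist[i][j] ← min(dist[i][j], dist[i][k] + dist[k][j]). The final matrix gives, for each (i, j), the minimum total weight of any directed path from i to j (possibly empty when i = j).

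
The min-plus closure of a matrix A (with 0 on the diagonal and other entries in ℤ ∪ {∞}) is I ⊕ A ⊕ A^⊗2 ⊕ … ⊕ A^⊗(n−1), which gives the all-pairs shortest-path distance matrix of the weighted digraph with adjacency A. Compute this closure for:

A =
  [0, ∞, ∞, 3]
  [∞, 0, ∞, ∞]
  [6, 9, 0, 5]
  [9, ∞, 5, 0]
Closure =
  [0, 17, 8, 3]
  [∞, 0, ∞, ∞]
  [6, 9, 0, 5]
  [9, 14, 5, 0]

This is the Floyd-Warshall all-pairs shortest-path computation. For each intermediate vertex k = 0, 1, …, 3, update dist[i][j] ← min(dist[i][j], dist[i][k] + dist[k][j]). The final matrix gives, for each (i, j), the minimum total weight of any directed path from i to j (possibly empty when i = j).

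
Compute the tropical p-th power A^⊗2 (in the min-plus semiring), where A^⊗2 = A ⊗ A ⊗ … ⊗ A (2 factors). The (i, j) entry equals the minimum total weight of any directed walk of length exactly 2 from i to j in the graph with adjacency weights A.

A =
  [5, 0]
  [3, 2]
A^⊗2 =
  [3, 2]
  [5, 3]

Each entry (A^⊗2)_ij equals the minimum over all length-2 walks i = v_0 → v_1 → … → v_2 = j of Σ_t A[v_t][v_{t+1}]. For example, for (i, j) = (0, 1) we minimise over 2 possible intermediate vertex sequences; the minimum is 2, attained along the walk 0 → 1 → 1.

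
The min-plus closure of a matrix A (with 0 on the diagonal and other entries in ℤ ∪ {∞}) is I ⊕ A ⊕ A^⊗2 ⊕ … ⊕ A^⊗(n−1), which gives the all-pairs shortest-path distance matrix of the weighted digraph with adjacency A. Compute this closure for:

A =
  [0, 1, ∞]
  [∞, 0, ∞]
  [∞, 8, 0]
Closure =
  [0, 1, ∞]
  [∞, 0, ∞]
  [∞, 8, 0]

This is the Floyd-Warshall all-pairs shortest-path computation. For each intermediate vertex k = 0, 1, …, 2, update dist[i][j] ← min(dist[i][j], dist[i][k] + dist[k][j]). The final matrix gives, for each (i, j), the minimum total weight of any directed path from i to j (possibly empty when i = j).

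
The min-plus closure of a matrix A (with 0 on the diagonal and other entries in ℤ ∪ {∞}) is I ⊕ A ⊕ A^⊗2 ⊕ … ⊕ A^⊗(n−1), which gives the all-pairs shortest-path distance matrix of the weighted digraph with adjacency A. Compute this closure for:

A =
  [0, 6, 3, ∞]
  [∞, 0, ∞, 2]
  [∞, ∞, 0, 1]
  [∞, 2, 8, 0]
Closure =
  [0, 6, 3, 4]
  [∞, 0, 10, 2]
  [∞, 3, 0, 1]
  [∞, 2, 8, 0]

This is the Floyd-Warshall all-pairs shortest-path computation. For each intermediate vertex k = 0, 1, …, 3, update dist[i][j] ← min(dist[i][j], dist[i][k] + dist[k][j]). The final matrix gives, for each (i, j), the minimum total weight of any directed path from i to j (possibly empty when i = j).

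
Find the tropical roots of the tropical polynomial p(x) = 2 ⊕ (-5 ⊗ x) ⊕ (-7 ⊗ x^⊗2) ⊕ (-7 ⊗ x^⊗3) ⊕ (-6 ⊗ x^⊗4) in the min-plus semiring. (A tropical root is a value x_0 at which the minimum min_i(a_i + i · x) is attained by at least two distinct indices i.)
Roots: {-1, 0, 2, 7}

Each tropical root is a break point of the lower envelope of the lines y = a_i + i · x (there are 5 lines, with slopes 0, 1, ..., 4). Only the lines that attain the minimum somewhere contribute to roots; other lines are dominated. Here the surviving (envelope) indices are i = 4, i = 3, i = 2, i = 1, i = 0.
Intersections between consecutive envelope lines give the roots: for adjacent envelope indices i < j the intersection is x = (a_i − a_j) / (j − i). Reading off the sorted break points: {-1, 0, 2, 7}.
Verification: at each break x_0, at least two indices attain the minimum of min_i(a_i + i · x_0).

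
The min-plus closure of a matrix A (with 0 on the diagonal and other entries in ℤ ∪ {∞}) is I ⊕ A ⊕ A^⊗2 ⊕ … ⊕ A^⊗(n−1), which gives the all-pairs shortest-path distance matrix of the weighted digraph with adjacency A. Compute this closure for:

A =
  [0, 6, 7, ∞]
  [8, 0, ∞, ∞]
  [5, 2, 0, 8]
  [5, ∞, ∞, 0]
Closure =
  [0, 6, 7, 15]
  [8, 0, 15, 23]
  [5, 2, 0, 8]
  [5, 11, 12, 0]

This is the Floyd-Warshall all-pairs shortest-path computation. For each intermediate vertex k = 0, 1, …, 3, update dist[i][j] ← min(dist[i][j], dist[i][k] + dist[k][j]). The final matrix gives, for each (i, j), the minimum total weight of any directed path from i to j (possibly empty when i = j).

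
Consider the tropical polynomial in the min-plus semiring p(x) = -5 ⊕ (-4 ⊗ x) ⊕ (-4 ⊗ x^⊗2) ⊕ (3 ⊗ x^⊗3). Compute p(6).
p(6) = -5

A tropical monomial a ⊗ x^⊗i evaluates to a + i · x. Evaluating each term at x = 6:
  Term 0 contributes -5 + 0 · 6 = -5
  Term 1 contributes -4 + 1 · 6 = 2
  Term 2 contributes -4 + 2 · 6 = 8
  Term 3 contributes 3 + 3 · 6 = 21
p(6) = ⊕ of these = min[-5, 2, 8, 21] = -5.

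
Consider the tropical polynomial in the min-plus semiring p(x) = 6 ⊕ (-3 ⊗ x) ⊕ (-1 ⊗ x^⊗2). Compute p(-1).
p(-1) = -4

A tropical monomial a ⊗ x^⊗i evaluates to a + i · x. Evaluating each term at x = -1:
  Term 0 contributes 6 + 0 · -1 = 6
  Term 1 contributes -3 + 1 · -1 = -4
  Term 2 contributes -1 + 2 · -1 = -3
p(-1) = ⊕ of these = min[6, -4, -3] = -4.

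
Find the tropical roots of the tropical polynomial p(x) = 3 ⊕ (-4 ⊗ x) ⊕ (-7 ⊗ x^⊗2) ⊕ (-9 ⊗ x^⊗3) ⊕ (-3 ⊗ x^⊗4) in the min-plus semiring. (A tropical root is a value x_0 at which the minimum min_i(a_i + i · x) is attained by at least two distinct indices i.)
Roots: {-6, 2, 3, 7}

Each tropical root is a break point of the lower envelope of the lines y = a_i + i · x (there are 5 lines, with slopes 0, 1, ..., 4). Only the lines that attain the minimum somewhere contribute to roots; other lines are dominated. Here the surviving (envelope) indices are i = 4, i = 3, i = 2, i = 1, i = 0.
Intersections between consecutive envelope lines give the roots: for adjacent envelope indices i < j the intersection is x = (a_i − a_j) / (j − i). Reading off the sorted break points: {-6, 2, 3, 7}.
Verification: at each break x_0, at least two indices attain the minimum of min_i(a_i + i · x_0).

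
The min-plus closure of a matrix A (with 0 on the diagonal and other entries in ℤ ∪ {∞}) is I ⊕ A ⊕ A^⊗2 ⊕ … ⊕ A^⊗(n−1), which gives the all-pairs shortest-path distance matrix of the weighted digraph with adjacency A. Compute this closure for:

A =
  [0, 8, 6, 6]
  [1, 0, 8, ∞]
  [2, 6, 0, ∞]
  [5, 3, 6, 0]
Closure =
  [0, 8, 6, 6]
  [1, 0, 7, 7]
  [2, 6, 0, 8]
  [4, 3, 6, 0]

This is the Floyd-Warshall all-pairs shortest-path computation. For each intermediate vertex k = 0, 1, …, 3, update dist[i][j] ← min(dist[i][j], dist[i][k] + dist[k][j]). The final matrix gives, for each (i, j), the minimum total weight of any directed path from i to j (possibly empty when i = j).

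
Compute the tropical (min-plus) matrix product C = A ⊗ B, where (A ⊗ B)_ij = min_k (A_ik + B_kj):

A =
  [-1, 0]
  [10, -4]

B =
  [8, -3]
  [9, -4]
A ⊗ B =
  [7, -4]
  [5, -8]

Apply the min-plus product entry-by-entry:
  C[0][0] = min over k of (A[0][0] + B[0][0] = -1 + 8 = 7, A[0][1] + B[1][0] = 0 + 9 = 9) = 7 (attained at k = 0)
  C[0][1] = min over k of (A[0][0] + B[0][1] = -1 + -3 = -4, A[0][1] + B[1][1] = 0 + -4 = -4) = -4 (attained at k = 0)
  C[1][0] = min over k of (A[1][0] + B[0][0] = 10 + 8 = 18, A[1][1] + B[1][0] = -4 + 9 = 5) = 5 (attained at k = 1)
  C[1][1] = min over k of (A[1][0] + B[0][1] = 10 + -3 = 7, A[1][1] + B[1][1] = -4 + -4 = -8) = -8 (attained at k = 1)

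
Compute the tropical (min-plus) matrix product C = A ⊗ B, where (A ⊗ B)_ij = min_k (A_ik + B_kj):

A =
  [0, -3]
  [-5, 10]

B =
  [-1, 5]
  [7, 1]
A ⊗ B =
  [-1, -2]
  [-6, 0]

Apply the min-plus product entry-by-entry:
  C[0][0] = min over k of (A[0][0] + B[0][0] = 0 + -1 = -1, A[0][1] + B[1][0] = -3 + 7 = 4) = -1 (attained at k = 0)
  C[0][1] = min over k of (A[0][0] + B[0][1] = 0 + 5 = 5, A[0][1] + B[1][1] = -3 + 1 = -2) = -2 (attained at k = 1)
  C[1][0] = min over k of (A[1][0] + B[0][0] = -5 + -1 = -6, A[1][1] + B[1][0] = 10 + 7 = 17) = -6 (attained at k = 0)
  C[1][1] = min over k of (A[1][0] + B[0][1] = -5 + 5 = 0, A[1][1] + B[1][1] = 10 + 1 = 11) = 0 (attained at k = 0)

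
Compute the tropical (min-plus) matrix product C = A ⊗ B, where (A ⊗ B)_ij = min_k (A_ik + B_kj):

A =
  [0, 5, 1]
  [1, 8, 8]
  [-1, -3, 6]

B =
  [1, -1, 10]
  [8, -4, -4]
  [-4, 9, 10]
A ⊗ B =
  [-3, -1, 1]
  [2, 0, 4]
  [0, -7, -7]

Apply the min-plus product entry-by-entry:
  C[0][0] = min over k of (A[0][0] + B[0][0] = 0 + 1 = 1, A[0][1] + B[1][0] = 5 + 8 = 13, A[0][2] + B[2][0] = 1 + -4 = -3) = -3 (attained at k = 2)
  C[0][1] = min over k of (A[0][0] + B[0][1] = 0 + -1 = -1, A[0][1] + B[1][1] = 5 + -4 = 1, A[0][2] + B[2][1] = 1 + 9 = 10) = -1 (attained at k = 0)
  C[0][2] = min over k of (A[0][0] + B[0][2] = 0 + 10 = 10, A[0][1] + B[1][2] = 5 + -4 = 1, A[0][2] + B[2][2] = 1 + 10 = 11) = 1 (attained at k = 1)
  C[1][0] = min over k of (A[1][0] + B[0][0] = 1 + 1 = 2, A[1][1] + B[1][0] = 8 + 8 = 16, A[1][2] + B[2][0] = 8 + -4 = 4) = 2 (attained at k = 0)
  C[1][1] = min over k of (A[1][0] + B[0][1] = 1 + -1 = 0, A[1][1] + B[1][1] = 8 + -4 = 4, A[1][2] + B[2][1] = 8 + 9 = 17) = 0 (attained at k = 0)
  C[1][2] = min over k of (A[1][0] + B[0][2] = 1 + 10 = 11, A[1][1] + B[1][2] = 8 + -4 = 4, A[1][2] + B[2][2] = 8 + 10 = 18) = 4 (attained at k = 1)
  C[2][0] = min over k of (A[2][0] + B[0][0] = -1 + 1 = 0, A[2][1] + B[1][0] = -3 + 8 = 5, A[2][2] + B[2][0] = 6 + -4 = 2) = 0 (attained at k = 0)
  C[2][1] = min over k of (A[2][0] + B[0][1] = -1 + -1 = -2, A[2][1] + B[1][1] = -3 + -4 = -7, A[2][2] + B[2][1] = 6 + 9 = 15) = -7 (attained at k = 1)
  C[2][2] = min over k of (A[2][0] + B[0][2] = -1 + 10 = 9, A[2][1] + B[1][2] = -3 + -4 = -7, A[2][2] + B[2][2] = 6 + 10 = 16) = -7 (attained at k = 1)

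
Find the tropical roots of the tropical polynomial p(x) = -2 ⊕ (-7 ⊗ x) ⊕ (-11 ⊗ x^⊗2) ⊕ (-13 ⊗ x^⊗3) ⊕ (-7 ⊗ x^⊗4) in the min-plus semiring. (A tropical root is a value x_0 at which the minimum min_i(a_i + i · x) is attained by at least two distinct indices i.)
Roots: {-6, 2, 4, 5}

Each tropical root is a break point of the lower envelope of the lines y = a_i + i · x (there are 5 lines, with slopes 0, 1, ..., 4). Only the lines that attain the minimum somewhere contribute to roots; other lines are dominated. Here the surviving (envelope) indices are i = 4, i = 3, i = 2, i = 1, i = 0.
Intersections between consecutive envelope lines give the roots: for adjacent envelope indices i < j the intersection is x = (a_i − a_j) / (j − i). Reading off the sorted break points: {-6, 2, 4, 5}.
Verification: at each break x_0, at least two indices attain the minimum of min_i(a_i + i · x_0).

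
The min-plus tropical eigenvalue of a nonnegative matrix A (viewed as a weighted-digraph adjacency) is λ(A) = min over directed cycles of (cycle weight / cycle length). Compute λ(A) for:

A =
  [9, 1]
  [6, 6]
λ(A) = 7/2

Enumerate directed cycles and compute their means (weight / length). Sample:
  cycle 0 → 0: weight = 9, length = 1, mean = 9/1 ≈ 9.000
  cycle 1 → 1: weight = 6, length = 1, mean = 6/1 ≈ 6.000
  cycle 0 → 1 → 0: weight = 7, length = 2, mean = 7/2 ≈ 3.500
  cycle 1 → 0 → 1: weight = 7, length = 2, mean = 7/2 ≈ 3.500
Minimum mean = 3.500, attained e.g. along the cycle 0 → 1 → 0 with weight 7 and length 2. So λ(A) = 7/2 = 7/2.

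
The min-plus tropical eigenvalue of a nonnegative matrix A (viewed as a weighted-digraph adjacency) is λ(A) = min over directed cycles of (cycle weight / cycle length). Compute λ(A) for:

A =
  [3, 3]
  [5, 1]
λ(A) = 1

Enumerate directed cycles and compute their means (weight / length). Sample:
  cycle 0 → 0: weight = 3, length = 1, mean = 3/1 ≈ 3.000
  cycle 1 → 1: weight = 1, length = 1, mean = 1/1 ≈ 1.000
  cycle 0 → 1 → 0: weight = 8, length = 2, mean = 8/2 ≈ 4.000
  cycle 1 → 0 → 1: weight = 8, length = 2, mean = 8/2 ≈ 4.000
Minimum mean = 1.000, attained e.g. along the cycle 1 → 1 with weight 1 and length 1. So λ(A) = 1/1 = 1.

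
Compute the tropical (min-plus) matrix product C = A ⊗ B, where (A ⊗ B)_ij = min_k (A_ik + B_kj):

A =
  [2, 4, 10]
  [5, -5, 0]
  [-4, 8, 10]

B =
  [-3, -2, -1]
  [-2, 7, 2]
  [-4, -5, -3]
A ⊗ B =
  [-1, 0, 1]
  [-7, -5, -3]
  [-7, -6, -5]

Apply the min-plus product entry-by-entry:
  C[0][0] = min over k of (A[0][0] + B[0][0] = 2 + -3 = -1, A[0][1] + B[1][0] = 4 + -2 = 2, A[0][2] + B[2][0] = 10 + -4 = 6) = -1 (attained at k = 0)
  C[0][1] = min over k of (A[0][0] + B[0][1] = 2 + -2 = 0, A[0][1] + B[1][1] = 4 + 7 = 11, A[0][2] + B[2][1] = 10 + -5 = 5) = 0 (attained at k = 0)
  C[0][2] = min over k of (A[0][0] + B[0][2] = 2 + -1 = 1, A[0][1] + B[1][2] = 4 + 2 = 6, A[0][2] + B[2][2] = 10 + -3 = 7) = 1 (attained at k = 0)
  C[1][0] = min over k of (A[1][0] + B[0][0] = 5 + -3 = 2, A[1][1] + B[1][0] = -5 + -2 = -7, A[1][2] + B[2][0] = 0 + -4 = -4) = -7 (attained at k = 1)
  C[1][1] = min over k of (A[1][0] + B[0][1] = 5 + -2 = 3, A[1][1] + B[1][1] = -5 + 7 = 2, A[1][2] + B[2][1] = 0 + -5 = -5) = -5 (attained at k = 2)
  C[1][2] = min over k of (A[1][0] + B[0][2] = 5 + -1 = 4, A[1][1] + B[1][2] = -5 + 2 = -3, A[1][2] + B[2][2] = 0 + -3 = -3) = -3 (attained at k = 1)
  C[2][0] = min over k of (A[2][0] + B[0][0] = -4 + -3 = -7, A[2][1] + B[1][0] = 8 + -2 = 6, A[2][2] + B[2][0] = 10 + -4 = 6) = -7 (attained at k = 0)
  C[2][1] = min over k of (A[2][0] + B[0][1] = -4 + -2 = -6, A[2][1] + B[1][1] = 8 + 7 = 15, A[2][2] + B[2][1] = 10 + -5 = 5) = -6 (attained at k = 0)
  C[2][2] = min over k of (A[2][0] + B[0][2] = -4 + -1 = -5, A[2][1] + B[1][2] = 8 + 2 = 10, A[2][2] + B[2][2] = 10 + -3 = 7) = -5 (attained at k = 0)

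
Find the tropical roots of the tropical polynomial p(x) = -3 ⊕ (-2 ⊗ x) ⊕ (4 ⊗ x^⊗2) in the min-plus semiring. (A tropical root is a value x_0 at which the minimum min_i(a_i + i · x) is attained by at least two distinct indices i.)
Roots: {-6, -1}

Each tropical root is a break point of the lower envelope of the lines y = a_i + i · x (there are 3 lines, with slopes 0, 1, ..., 2). Only the lines that attain the minimum somewhere contribute to roots; other lines are dominated. Here the surviving (envelope) indices are i = 2, i = 1, i = 0.
Intersections between consecutive envelope lines give the roots: for adjacent envelope indices i < j the intersection is x = (a_i − a_j) / (j − i). Reading off the sorted break points: {-6, -1}.
Verification: at each break x_0, at least two indices attain the minimum of min_i(a_i + i · x_0).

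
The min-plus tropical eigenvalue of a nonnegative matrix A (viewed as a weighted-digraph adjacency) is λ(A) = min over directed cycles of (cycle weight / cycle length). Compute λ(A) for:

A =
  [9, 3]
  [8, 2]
λ(A) = 2

Enumerate directed cycles and compute their means (weight / length). Sample:
  cycle 0 → 0: weight = 9, length = 1, mean = 9/1 ≈ 9.000
  cycle 1 → 1: weight = 2, length = 1, mean = 2/1 ≈ 2.000
  cycle 0 → 1 → 0: weight = 11, length = 2, mean = 11/2 ≈ 5.500
  cycle 1 → 0 → 1: weight = 11, length = 2, mean = 11/2 ≈ 5.500
Minimum mean = 2.000, attained e.g. along the cycle 1 → 1 with weight 2 and length 1. So λ(A) = 2/1 = 2.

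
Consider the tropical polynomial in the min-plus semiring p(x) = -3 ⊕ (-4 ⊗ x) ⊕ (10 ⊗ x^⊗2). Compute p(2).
p(2) = -3

A tropical monomial a ⊗ x^⊗i evaluates to a + i · x. Evaluating each term at x = 2:
  Term 0 contributes -3 + 0 · 2 = -3
  Term 1 contributes -4 + 1 · 2 = -2
  Term 2 contributes 10 + 2 · 2 = 14
p(2) = ⊕ of these = min[-3, -2, 14] = -3.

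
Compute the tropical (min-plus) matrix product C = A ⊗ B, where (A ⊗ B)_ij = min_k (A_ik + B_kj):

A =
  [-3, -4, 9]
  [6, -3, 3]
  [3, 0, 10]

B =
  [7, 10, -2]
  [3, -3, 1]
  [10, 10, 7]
A ⊗ B =
  [-1, -7, -5]
  [0, -6, -2]
  [3, -3, 1]

Apply the min-plus product entry-by-entry:
  C[0][0] = min over k of (A[0][0] + B[0][0] = -3 + 7 = 4, A[0][1] + B[1][0] = -4 + 3 = -1, A[0][2] + B[2][0] = 9 + 10 = 19) = -1 (attained at k = 1)
  C[0][1] = min over k of (A[0][0] + B[0][1] = -3 + 10 = 7, A[0][1] + B[1][1] = -4 + -3 = -7, A[0][2] + B[2][1] = 9 + 10 = 19) = -7 (attained at k = 1)
  C[0][2] = min over k of (A[0][0] + B[0][2] = -3 + -2 = -5, A[0][1] + B[1][2] = -4 + 1 = -3, A[0][2] + B[2][2] = 9 + 7 = 16) = -5 (attained at k = 0)
  C[1][0] = min over k of (A[1][0] + B[0][0] = 6 + 7 = 13, A[1][1] + B[1][0] = -3 + 3 = 0, A[1][2] + B[2][0] = 3 + 10 = 13) = 0 (attained at k = 1)
  C[1][1] = min over k of (A[1][0] + B[0][1] = 6 + 10 = 16, A[1][1] + B[1][1] = -3 + -3 = -6, A[1][2] + B[2][1] = 3 + 10 = 13) = -6 (attained at k = 1)
  C[1][2] = min over k of (A[1][0] + B[0][2] = 6 + -2 = 4, A[1][1] + B[1][2] = -3 + 1 = -2, A[1][2] + B[2][2] = 3 + 7 = 10) = -2 (attained at k = 1)
  C[2][0] = min over k of (A[2][0] + B[0][0] = 3 + 7 = 10, A[2][1] + B[1][0] = 0 + 3 = 3, A[2][2] + B[2][0] = 10 + 10 = 20) = 3 (attained at k = 1)
  C[2][1] = min over k of (A[2][0] + B[0][1] = 3 + 10 = 13, A[2][1] + B[1][1] = 0 + -3 = -3, A[2][2] + B[2][1] = 10 + 10 = 20) = -3 (attained at k = 1)
  C[2][2] = min over k of (A[2][0] + B[0][2] = 3 + -2 = 1, A[2][1] + B[1][2] = 0 + 1 = 1, A[2][2] + B[2][2] = 10 + 7 = 17) = 1 (attained at k = 0)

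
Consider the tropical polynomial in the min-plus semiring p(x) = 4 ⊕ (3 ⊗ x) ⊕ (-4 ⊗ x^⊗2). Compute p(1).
p(1) = -2

A tropical monomial a ⊗ x^⊗i evaluates to a + i · x. Evaluating each term at x = 1:
  Term 0 contributes 4 + 0 · 1 = 4
  Term 1 contributes 3 + 1 · 1 = 4
  Term 2 contributes -4 + 2 · 1 = -2
p(1) = ⊕ of these = min[4, 4, -2] = -2.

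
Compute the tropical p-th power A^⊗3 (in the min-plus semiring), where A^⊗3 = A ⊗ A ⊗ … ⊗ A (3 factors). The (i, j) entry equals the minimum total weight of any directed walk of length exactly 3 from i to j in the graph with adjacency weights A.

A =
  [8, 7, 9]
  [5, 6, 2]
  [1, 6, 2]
A^⊗3 =
  [10, 15, 11]
  [5, 10, 6]
  [5, 10, 6]

Each entry (A^⊗3)_ij equals the minimum over all length-3 walks i = v_0 → v_1 → … → v_3 = j of Σ_t A[v_t][v_{t+1}]. For example, for (i, j) = (0, 2) we minimise over 9 possible intermediate vertex sequences; the minimum is 11, attained along the walk 0 → 1 → 2 → 2.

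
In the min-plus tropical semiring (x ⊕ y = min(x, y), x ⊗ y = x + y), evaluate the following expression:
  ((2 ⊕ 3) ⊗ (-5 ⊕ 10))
((2 ⊕ 3) ⊗ (-5 ⊕ 10)) = -3

Expand innermost to outermost. Recall ⊕ takes the minimum of its arguments and ⊗ takes their sum. Working out the expression ((2 ⊕ 3) ⊗ (-5 ⊕ 10)) gives -3.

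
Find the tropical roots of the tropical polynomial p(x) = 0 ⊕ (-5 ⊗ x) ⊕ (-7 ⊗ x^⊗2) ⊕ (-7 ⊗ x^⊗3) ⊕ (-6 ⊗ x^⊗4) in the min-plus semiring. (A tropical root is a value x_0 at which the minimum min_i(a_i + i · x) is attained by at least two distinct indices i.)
Roots: {-1, 0, 2, 5}

Each tropical root is a break point of the lower envelope of the lines y = a_i + i · x (there are 5 lines, with slopes 0, 1, ..., 4). Only the lines that attain the minimum somewhere contribute to roots; other lines are dominated. Here the surviving (envelope) indices are i = 4, i = 3, i = 2, i = 1, i = 0.
Intersections between consecutive envelope lines give the roots: for adjacent envelope indices i < j the intersection is x = (a_i − a_j) / (j − i). Reading off the sorted break points: {-1, 0, 2, 5}.
Verification: at each break x_0, at least two indices attain the minimum of min_i(a_i + i · x_0).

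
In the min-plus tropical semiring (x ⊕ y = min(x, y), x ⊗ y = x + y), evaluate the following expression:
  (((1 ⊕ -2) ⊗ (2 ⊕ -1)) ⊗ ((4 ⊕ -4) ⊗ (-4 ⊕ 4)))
(((1 ⊕ -2) ⊗ (2 ⊕ -1)) ⊗ ((4 ⊕ -4) ⊗ (-4 ⊕ 4))) = -11

Expand innermost to outermost. Recall ⊕ takes the minimum of its arguments and ⊗ takes their sum. Working out the expression (((1 ⊕ -2) ⊗ (2 ⊕ -1)) ⊗ ((4 ⊕ -4) ⊗ (-4 ⊕ 4))) gives -11.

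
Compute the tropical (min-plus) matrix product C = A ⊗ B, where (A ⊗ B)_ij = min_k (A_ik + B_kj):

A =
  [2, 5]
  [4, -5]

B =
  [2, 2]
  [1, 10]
A ⊗ B =
  [4, 4]
  [-4, 5]

Apply the min-plus product entry-by-entry:
  C[0][0] = min over k of (A[0][0] + B[0][0] = 2 + 2 = 4, A[0][1] + B[1][0] = 5 + 1 = 6) = 4 (attained at k = 0)
  C[0][1] = min over k of (A[0][0] + B[0][1] = 2 + 2 = 4, A[0][1] + B[1][1] = 5 + 10 = 15) = 4 (attained at k = 0)
  C[1][0] = min over k of (A[1][0] + B[0][0] = 4 + 2 = 6, A[1][1] + B[1][0] = -5 + 1 = -4) = -4 (attained at k = 1)
  C[1][1] = min over k of (A[1][0] + B[0][1] = 4 + 2 = 6, A[1][1] + B[1][1] = -5 + 10 = 5) = 5 (attained at k = 1)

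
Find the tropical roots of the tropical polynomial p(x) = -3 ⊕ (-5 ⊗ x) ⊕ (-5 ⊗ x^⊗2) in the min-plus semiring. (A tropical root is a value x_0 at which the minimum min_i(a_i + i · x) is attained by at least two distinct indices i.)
Roots: {0, 2}

Each tropical root is a break point of the lower envelope of the lines y = a_i + i · x (there are 3 lines, with slopes 0, 1, ..., 2). Only the lines that attain the minimum somewhere contribute to roots; other lines are dominated. Here the surviving (envelope) indices are i = 2, i = 1, i = 0.
Intersections between consecutive envelope lines give the roots: for adjacent envelope indices i < j the intersection is x = (a_i − a_j) / (j − i). Reading off the sorted break points: {0, 2}.
Verification: at each break x_0, at least two indices attain the minimum of min_i(a_i + i · x_0).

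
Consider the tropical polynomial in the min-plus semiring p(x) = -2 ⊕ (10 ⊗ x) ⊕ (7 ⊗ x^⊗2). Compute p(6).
p(6) = -2

A tropical monomial a ⊗ x^⊗i evaluates to a + i · x. Evaluating each term at x = 6:
  Term 0 contributes -2 + 0 · 6 = -2
  Term 1 contributes 10 + 1 · 6 = 16
  Term 2 contributes 7 + 2 · 6 = 19
p(6) = ⊕ of these = min[-2, 16, 19] = -2.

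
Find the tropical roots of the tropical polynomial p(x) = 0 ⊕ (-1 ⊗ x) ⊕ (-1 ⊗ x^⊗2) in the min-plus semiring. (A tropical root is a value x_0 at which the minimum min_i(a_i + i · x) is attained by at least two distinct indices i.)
Roots: {0, 1}

Each tropical root is a break point of the lower envelope of the lines y = a_i + i · x (there are 3 lines, with slopes 0, 1, ..., 2). Only the lines that attain the minimum somewhere contribute to roots; other lines are dominated. Here the surviving (envelope) indices are i = 2, i = 1, i = 0.
Intersections between consecutive envelope lines give the roots: for adjacent envelope indices i < j the intersection is x = (a_i − a_j) / (j − i). Reading off the sorted break points: {0, 1}.
Verification: at each break x_0, at least two indices attain the minimum of min_i(a_i + i · x_0).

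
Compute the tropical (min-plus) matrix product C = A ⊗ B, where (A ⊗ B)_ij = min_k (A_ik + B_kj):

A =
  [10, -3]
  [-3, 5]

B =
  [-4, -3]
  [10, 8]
A ⊗ B =
  [6, 5]
  [-7, -6]

Apply the min-plus product entry-by-entry:
  C[0][0] = min over k of (A[0][0] + B[0][0] = 10 + -4 = 6, A[0][1] + B[1][0] = -3 + 10 = 7) = 6 (attained at k = 0)
  C[0][1] = min over k of (A[0][0] + B[0][1] = 10 + -3 = 7, A[0][1] + B[1][1] = -3 + 8 = 5) = 5 (attained at k = 1)
  C[1][0] = min over k of (A[1][0] + B[0][0] = -3 + -4 = -7, A[1][1] + B[1][0] = 5 + 10 = 15) = -7 (attained at k = 0)
  C[1][1] = min over k of (A[1][0] + B[0][1] = -3 + -3 = -6, A[1][1] + B[1][1] = 5 + 8 = 13) = -6 (attained at k = 0)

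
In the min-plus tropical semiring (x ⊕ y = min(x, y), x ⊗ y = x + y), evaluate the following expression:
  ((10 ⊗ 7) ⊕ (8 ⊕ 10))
((10 ⊗ 7) ⊕ (8 ⊕ 10)) = 8

Expand innermost to outermost. Recall ⊕ takes the minimum of its arguments and ⊗ takes their sum. Working out the expression ((10 ⊗ 7) ⊕ (8 ⊕ 10)) gives 8.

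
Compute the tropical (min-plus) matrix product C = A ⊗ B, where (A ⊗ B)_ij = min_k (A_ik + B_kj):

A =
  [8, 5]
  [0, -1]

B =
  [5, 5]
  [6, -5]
A ⊗ B =
  [11, 0]
  [5, -6]

Apply the min-plus product entry-by-entry:
  C[0][0] = min over k of (A[0][0] + B[0][0] = 8 + 5 = 13, A[0][1] + B[1][0] = 5 + 6 = 11) = 11 (attained at k = 1)
  C[0][1] = min over k of (A[0][0] + B[0][1] = 8 + 5 = 13, A[0][1] + B[1][1] = 5 + -5 = 0) = 0 (attained at k = 1)
  C[1][0] = min over k of (A[1][0] + B[0][0] = 0 + 5 = 5, A[1][1] + B[1][0] = -1 + 6 = 5) = 5 (attained at k = 0)
  C[1][1] = min over k of (A[1][0] + B[0][1] = 0 + 5 = 5, A[1][1] + B[1][1] = -1 + -5 = -6) = -6 (attained at k = 1)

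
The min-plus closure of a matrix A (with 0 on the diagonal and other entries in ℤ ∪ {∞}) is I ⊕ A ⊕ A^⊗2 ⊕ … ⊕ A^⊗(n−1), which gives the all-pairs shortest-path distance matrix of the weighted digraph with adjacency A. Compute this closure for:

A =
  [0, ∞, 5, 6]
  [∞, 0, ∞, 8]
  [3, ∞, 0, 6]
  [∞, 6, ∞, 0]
Closure =
  [0, 12, 5, 6]
  [∞, 0, ∞, 8]
  [3, 12, 0, 6]
  [∞, 6, ∞, 0]

This is the Floyd-Warshall all-pairs shortest-path computation. For each intermediate vertex k = 0, 1, …, 3, update dist[i][j] ← min(dist[i][j], dist[i][k] + dist[k][j]). The final matrix gives, for each (i, j), the minimum total weight of any directed path from i to j (possibly empty when i = j).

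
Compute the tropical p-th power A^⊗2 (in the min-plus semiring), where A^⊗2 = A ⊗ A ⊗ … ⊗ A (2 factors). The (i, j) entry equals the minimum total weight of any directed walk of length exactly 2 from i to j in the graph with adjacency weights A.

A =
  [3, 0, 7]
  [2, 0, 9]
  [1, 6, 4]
A^⊗2 =
  [2, 0, 9]
  [2, 0, 9]
  [4, 1, 8]

Each entry (A^⊗2)_ij equals the minimum over all length-2 walks i = v_0 → v_1 → … → v_2 = j of Σ_t A[v_t][v_{t+1}]. For example, for (i, j) = (0, 2) we minimise over 3 possible intermediate vertex sequences; the minimum is 9, attained along the walk 0 → 1 → 2.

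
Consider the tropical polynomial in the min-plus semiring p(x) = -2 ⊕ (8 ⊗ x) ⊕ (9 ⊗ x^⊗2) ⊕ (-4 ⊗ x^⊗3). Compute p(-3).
p(-3) = -13

A tropical monomial a ⊗ x^⊗i evaluates to a + i · x. Evaluating each term at x = -3:
  Term 0 contributes -2 + 0 · -3 = -2
  Term 1 contributes 8 + 1 · -3 = 5
  Term 2 contributes 9 + 2 · -3 = 3
  Term 3 contributes -4 + 3 · -3 = -13
p(-3) = ⊕ of these = min[-2, 5, 3, -13] = -13.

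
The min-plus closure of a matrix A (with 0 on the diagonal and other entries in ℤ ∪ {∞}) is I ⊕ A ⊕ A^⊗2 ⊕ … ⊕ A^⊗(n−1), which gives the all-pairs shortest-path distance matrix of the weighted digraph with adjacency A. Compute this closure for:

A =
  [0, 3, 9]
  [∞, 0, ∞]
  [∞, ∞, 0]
Closure =
  [0, 3, 9]
  [∞, 0, ∞]
  [∞, ∞, 0]

This is the Floyd-Warshall all-pairs shortest-path computation. For each intermediate vertex k = 0, 1, …, 2, update dist[i][j] ← min(dist[i][j], dist[i][k] + dist[k][j]). The final matrix gives, for each (i, j), the minimum total weight of any directed path from i to j (possibly empty when i = j).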